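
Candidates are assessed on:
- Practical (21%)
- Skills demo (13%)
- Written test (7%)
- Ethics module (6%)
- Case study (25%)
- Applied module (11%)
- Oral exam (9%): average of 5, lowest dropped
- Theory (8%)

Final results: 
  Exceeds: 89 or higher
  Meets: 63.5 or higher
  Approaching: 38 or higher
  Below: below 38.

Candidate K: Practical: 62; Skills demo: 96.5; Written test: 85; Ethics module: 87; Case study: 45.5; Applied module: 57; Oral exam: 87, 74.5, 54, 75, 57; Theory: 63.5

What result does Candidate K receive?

Meets

Oral exam: drop 54 → average of remaining 4 = 293.5/4 = 73.375
Weighted total:
  Practical 62 × 0.21 = 13.02
  Skills demo 96.5 × 0.13 = 12.545
  Written test 85 × 0.07 = 5.95
  Ethics module 87 × 0.06 = 5.22
  Case study 45.5 × 0.25 = 11.375
  Applied module 57 × 0.11 = 6.27
  Oral exam 73.375 × 0.09 = 6.60375
  Theory 63.5 × 0.08 = 5.08
Sum = 66.06375
66.06375 is ≥ 63.5 and < 89 → Meets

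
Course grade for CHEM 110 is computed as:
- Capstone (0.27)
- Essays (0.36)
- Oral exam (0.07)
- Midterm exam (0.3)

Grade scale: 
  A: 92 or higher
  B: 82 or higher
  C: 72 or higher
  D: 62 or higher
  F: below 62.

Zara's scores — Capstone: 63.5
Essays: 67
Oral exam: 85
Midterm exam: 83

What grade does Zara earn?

Weighted total:
  Capstone 63.5 × 0.27 = 17.145
  Essays 67 × 0.36 = 24.12
  Oral exam 85 × 0.07 = 5.95
  Midterm exam 83 × 0.3 = 24.9
Sum = 72.115
72.115 is ≥ 72 and < 82 → C

C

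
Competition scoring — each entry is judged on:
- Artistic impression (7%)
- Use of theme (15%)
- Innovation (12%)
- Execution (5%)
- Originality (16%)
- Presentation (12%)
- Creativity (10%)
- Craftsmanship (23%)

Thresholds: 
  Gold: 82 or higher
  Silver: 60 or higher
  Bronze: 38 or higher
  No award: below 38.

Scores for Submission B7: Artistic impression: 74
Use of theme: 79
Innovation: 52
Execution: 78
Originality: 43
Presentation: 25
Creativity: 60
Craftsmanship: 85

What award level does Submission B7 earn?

Weighted total:
  Artistic impression 74 × 0.07 = 5.18
  Use of theme 79 × 0.15 = 11.85
  Innovation 52 × 0.12 = 6.24
  Execution 78 × 0.05 = 3.9
  Originality 43 × 0.16 = 6.88
  Presentation 25 × 0.12 = 3
  Creativity 60 × 0.1 = 6
  Craftsmanship 85 × 0.23 = 19.55
Sum = 62.6
62.6 is ≥ 60 and < 82 → Silver

Silver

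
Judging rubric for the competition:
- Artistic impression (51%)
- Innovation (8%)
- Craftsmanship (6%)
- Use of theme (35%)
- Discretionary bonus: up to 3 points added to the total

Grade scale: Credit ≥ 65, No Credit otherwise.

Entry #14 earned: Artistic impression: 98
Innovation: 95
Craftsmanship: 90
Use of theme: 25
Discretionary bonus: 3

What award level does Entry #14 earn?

Weighted total:
  Artistic impression 98 × 0.51 = 49.98
  Innovation 95 × 0.08 = 7.6
  Craftsmanship 90 × 0.06 = 5.4
  Use of theme 25 × 0.35 = 8.75
Sum = 71.73
Discretionary bonus: 71.73 + 3 = 74.73
74.73 ≥ 65 → Credit

Credit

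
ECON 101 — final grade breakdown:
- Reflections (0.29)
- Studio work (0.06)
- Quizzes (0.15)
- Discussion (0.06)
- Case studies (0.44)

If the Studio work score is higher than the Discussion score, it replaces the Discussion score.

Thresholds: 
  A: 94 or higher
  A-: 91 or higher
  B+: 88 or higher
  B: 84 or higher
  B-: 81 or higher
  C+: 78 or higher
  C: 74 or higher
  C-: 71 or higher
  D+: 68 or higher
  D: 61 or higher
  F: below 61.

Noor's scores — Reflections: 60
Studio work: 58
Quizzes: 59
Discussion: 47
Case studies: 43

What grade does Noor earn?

Studio work (58) > Discussion (47), so Discussion counts as 58.
Weighted total:
  Reflections 60 × 0.29 = 17.4
  Studio work 58 × 0.06 = 3.48
  Quizzes 59 × 0.15 = 8.85
  Discussion 58 × 0.06 = 3.48
  Case studies 43 × 0.44 = 18.92
Sum = 52.13
52.13 < 61 → F

F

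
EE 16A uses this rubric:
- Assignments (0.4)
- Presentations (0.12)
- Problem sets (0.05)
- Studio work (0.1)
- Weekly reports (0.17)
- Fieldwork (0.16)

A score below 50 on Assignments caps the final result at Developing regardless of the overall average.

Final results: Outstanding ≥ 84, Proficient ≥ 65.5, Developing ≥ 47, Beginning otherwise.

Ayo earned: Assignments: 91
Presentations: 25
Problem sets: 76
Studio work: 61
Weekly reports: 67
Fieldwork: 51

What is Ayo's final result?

Proficient

Assignments score 91 ≥ 50: minimum met.
Weighted total:
  Assignments 91 × 0.4 = 36.4
  Presentations 25 × 0.12 = 3
  Problem sets 76 × 0.05 = 3.8
  Studio work 61 × 0.1 = 6.1
  Weekly reports 67 × 0.17 = 11.39
  Fieldwork 51 × 0.16 = 8.16
Sum = 68.85
68.85 is ≥ 65.5 and < 84 → Proficient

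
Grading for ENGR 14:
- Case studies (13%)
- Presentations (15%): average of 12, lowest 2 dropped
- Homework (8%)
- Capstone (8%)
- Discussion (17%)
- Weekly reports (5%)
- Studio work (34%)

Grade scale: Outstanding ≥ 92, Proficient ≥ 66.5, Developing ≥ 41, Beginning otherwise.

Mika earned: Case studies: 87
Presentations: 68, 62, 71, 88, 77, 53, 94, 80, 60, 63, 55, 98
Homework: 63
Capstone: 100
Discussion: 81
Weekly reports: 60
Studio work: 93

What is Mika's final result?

Presentations: drop 53, 55 → average of remaining 10 = 761/10 = 76.1
Weighted total:
  Case studies 87 × 0.13 = 11.31
  Presentations 76.1 × 0.15 = 11.415
  Homework 63 × 0.08 = 5.04
  Capstone 100 × 0.08 = 8
  Discussion 81 × 0.17 = 13.77
  Weekly reports 60 × 0.05 = 3
  Studio work 93 × 0.34 = 31.62
Sum = 84.155
84.155 is ≥ 66.5 and < 92 → Proficient

Proficient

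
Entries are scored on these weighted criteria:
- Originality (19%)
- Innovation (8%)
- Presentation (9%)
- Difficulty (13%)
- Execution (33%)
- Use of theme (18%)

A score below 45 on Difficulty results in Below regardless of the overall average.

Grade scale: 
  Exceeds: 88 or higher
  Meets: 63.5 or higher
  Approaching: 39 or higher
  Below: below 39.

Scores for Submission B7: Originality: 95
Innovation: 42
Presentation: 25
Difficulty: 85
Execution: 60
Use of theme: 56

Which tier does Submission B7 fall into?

Meets

Difficulty score 85 ≥ 45: minimum met.
Weighted total:
  Originality 95 × 0.19 = 18.05
  Innovation 42 × 0.08 = 3.36
  Presentation 25 × 0.09 = 2.25
  Difficulty 85 × 0.13 = 11.05
  Execution 60 × 0.33 = 19.8
  Use of theme 56 × 0.18 = 10.08
Sum = 64.59
64.59 is ≥ 63.5 and < 88 → Meets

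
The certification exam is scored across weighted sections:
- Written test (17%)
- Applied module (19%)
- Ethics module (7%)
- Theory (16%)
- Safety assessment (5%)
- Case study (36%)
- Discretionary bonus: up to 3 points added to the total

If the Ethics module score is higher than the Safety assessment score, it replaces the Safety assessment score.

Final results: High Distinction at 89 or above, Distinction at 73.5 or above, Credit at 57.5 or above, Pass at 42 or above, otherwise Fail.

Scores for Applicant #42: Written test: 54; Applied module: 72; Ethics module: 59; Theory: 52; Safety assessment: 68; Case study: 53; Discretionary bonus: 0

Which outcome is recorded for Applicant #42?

Credit

Ethics module (59) ≤ Safety assessment (68), so Safety assessment stays at 68.
Weighted total:
  Written test 54 × 0.17 = 9.18
  Applied module 72 × 0.19 = 13.68
  Ethics module 59 × 0.07 = 4.13
  Theory 52 × 0.16 = 8.32
  Safety assessment 68 × 0.05 = 3.4
  Case study 53 × 0.36 = 19.08
Sum = 57.79
Discretionary bonus: 57.79 + 0 = 57.79
57.79 is ≥ 57.5 and < 73.5 → Credit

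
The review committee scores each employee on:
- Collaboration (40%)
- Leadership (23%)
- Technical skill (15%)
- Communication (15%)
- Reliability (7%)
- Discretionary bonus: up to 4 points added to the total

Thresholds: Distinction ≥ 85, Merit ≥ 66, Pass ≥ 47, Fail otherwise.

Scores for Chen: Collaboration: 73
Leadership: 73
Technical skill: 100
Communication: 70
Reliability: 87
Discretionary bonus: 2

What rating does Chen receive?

Weighted total:
  Collaboration 73 × 0.4 = 29.2
  Leadership 73 × 0.23 = 16.79
  Technical skill 100 × 0.15 = 15
  Communication 70 × 0.15 = 10.5
  Reliability 87 × 0.07 = 6.09
Sum = 77.58
Discretionary bonus: 77.58 + 2 = 79.58
79.58 is ≥ 66 and < 85 → Merit

Merit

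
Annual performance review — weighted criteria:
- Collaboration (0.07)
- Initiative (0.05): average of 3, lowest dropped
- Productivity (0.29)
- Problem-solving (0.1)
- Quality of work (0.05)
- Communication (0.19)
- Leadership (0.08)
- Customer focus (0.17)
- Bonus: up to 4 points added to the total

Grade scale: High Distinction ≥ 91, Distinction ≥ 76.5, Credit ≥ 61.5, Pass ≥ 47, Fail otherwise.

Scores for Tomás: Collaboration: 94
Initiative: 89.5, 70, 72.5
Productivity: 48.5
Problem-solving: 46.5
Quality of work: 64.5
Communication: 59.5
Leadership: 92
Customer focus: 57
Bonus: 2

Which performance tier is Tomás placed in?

Initiative: drop 70 → average of remaining 2 = 162/2 = 81
Weighted total:
  Collaboration 94 × 0.07 = 6.58
  Initiative 81 × 0.05 = 4.05
  Productivity 48.5 × 0.29 = 14.065
  Problem-solving 46.5 × 0.1 = 4.65
  Quality of work 64.5 × 0.05 = 3.225
  Communication 59.5 × 0.19 = 11.305
  Leadership 92 × 0.08 = 7.36
  Customer focus 57 × 0.17 = 9.69
Sum = 60.925
Bonus: 60.925 + 2 = 62.925
62.925 is ≥ 61.5 and < 76.5 → Credit

Credit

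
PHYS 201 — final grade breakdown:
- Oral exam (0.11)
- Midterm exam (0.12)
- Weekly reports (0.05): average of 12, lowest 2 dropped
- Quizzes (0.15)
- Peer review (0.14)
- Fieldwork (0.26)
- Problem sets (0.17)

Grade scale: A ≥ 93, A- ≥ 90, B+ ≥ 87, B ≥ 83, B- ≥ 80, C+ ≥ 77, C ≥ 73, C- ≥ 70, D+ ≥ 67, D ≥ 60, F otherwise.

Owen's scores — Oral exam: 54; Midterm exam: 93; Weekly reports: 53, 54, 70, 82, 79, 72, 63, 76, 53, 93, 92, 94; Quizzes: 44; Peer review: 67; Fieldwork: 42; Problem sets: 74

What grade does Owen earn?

Weekly reports: drop 53, 53 → average of remaining 10 = 775/10 = 77.5
Weighted total:
  Oral exam 54 × 0.11 = 5.94
  Midterm exam 93 × 0.12 = 11.16
  Weekly reports 77.5 × 0.05 = 3.875
  Quizzes 44 × 0.15 = 6.6
  Peer review 67 × 0.14 = 9.38
  Fieldwork 42 × 0.26 = 10.92
  Problem sets 74 × 0.17 = 12.58
Sum = 60.455
60.455 is ≥ 60 and < 67 → D

D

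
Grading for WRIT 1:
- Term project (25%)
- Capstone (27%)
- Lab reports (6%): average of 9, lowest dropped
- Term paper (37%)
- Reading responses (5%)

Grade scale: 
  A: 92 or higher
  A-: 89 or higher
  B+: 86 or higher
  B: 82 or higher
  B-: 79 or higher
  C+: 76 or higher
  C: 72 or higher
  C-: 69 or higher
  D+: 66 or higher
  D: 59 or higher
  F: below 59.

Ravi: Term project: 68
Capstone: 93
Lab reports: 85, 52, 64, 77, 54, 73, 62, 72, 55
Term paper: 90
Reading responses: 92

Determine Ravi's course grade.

B

Lab reports: drop 52 → average of remaining 8 = 542/8 = 67.75
Weighted total:
  Term project 68 × 0.25 = 17
  Capstone 93 × 0.27 = 25.11
  Lab reports 67.75 × 0.06 = 4.065
  Term paper 90 × 0.37 = 33.3
  Reading responses 92 × 0.05 = 4.6
Sum = 84.075
84.075 is ≥ 82 and < 86 → B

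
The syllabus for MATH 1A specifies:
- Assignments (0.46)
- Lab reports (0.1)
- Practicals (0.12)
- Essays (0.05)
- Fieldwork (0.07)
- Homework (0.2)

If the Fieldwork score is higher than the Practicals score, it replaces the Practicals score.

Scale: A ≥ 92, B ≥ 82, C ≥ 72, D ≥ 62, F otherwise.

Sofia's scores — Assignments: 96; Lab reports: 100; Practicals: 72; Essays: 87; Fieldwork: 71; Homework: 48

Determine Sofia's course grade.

Fieldwork (71) ≤ Practicals (72), so Practicals stays at 72.
Weighted total:
  Assignments 96 × 0.46 = 44.16
  Lab reports 100 × 0.1 = 10
  Practicals 72 × 0.12 = 8.64
  Essays 87 × 0.05 = 4.35
  Fieldwork 71 × 0.07 = 4.97
  Homework 48 × 0.2 = 9.6
Sum = 81.72
81.72 is ≥ 72 and < 82 → C

C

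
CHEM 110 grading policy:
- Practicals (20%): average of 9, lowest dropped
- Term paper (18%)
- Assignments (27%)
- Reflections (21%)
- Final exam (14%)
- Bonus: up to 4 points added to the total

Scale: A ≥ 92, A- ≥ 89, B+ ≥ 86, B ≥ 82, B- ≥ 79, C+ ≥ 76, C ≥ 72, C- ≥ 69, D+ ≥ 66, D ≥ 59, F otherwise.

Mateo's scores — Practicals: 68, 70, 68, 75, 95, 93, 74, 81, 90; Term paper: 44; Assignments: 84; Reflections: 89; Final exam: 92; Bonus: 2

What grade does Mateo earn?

Practicals: drop 68 → average of remaining 8 = 646/8 = 80.75
Weighted total:
  Practicals 80.75 × 0.2 = 16.15
  Term paper 44 × 0.18 = 7.92
  Assignments 84 × 0.27 = 22.68
  Reflections 89 × 0.21 = 18.69
  Final exam 92 × 0.14 = 12.88
Sum = 78.32
Bonus: 78.32 + 2 = 80.32
80.32 is ≥ 79 and < 82 → B-

B-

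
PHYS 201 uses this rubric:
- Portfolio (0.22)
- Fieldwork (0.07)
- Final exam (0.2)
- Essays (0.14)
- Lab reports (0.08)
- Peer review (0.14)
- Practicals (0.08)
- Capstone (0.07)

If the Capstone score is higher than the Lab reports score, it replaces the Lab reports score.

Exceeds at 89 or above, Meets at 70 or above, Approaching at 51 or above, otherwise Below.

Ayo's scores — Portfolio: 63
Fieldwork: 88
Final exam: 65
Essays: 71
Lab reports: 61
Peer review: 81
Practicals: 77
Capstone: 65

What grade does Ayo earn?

Capstone (65) > Lab reports (61), so Lab reports counts as 65.
Weighted total:
  Portfolio 63 × 0.22 = 13.86
  Fieldwork 88 × 0.07 = 6.16
  Final exam 65 × 0.2 = 13
  Essays 71 × 0.14 = 9.94
  Lab reports 65 × 0.08 = 5.2
  Peer review 81 × 0.14 = 11.34
  Practicals 77 × 0.08 = 6.16
  Capstone 65 × 0.07 = 4.55
Sum = 70.21
70.21 is ≥ 70 and < 89 → Meets

Meets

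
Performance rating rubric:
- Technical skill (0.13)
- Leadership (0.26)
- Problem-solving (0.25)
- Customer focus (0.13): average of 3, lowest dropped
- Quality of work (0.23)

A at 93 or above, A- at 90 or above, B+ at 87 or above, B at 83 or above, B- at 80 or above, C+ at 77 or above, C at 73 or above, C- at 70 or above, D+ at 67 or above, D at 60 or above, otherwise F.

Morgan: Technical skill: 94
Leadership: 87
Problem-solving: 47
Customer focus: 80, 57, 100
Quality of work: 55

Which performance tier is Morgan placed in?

C-

Customer focus: drop 57 → average of remaining 2 = 180/2 = 90
Weighted total:
  Technical skill 94 × 0.13 = 12.22
  Leadership 87 × 0.26 = 22.62
  Problem-solving 47 × 0.25 = 11.75
  Customer focus 90 × 0.13 = 11.7
  Quality of work 55 × 0.23 = 12.65
Sum = 70.94
70.94 is ≥ 70 and < 73 → C-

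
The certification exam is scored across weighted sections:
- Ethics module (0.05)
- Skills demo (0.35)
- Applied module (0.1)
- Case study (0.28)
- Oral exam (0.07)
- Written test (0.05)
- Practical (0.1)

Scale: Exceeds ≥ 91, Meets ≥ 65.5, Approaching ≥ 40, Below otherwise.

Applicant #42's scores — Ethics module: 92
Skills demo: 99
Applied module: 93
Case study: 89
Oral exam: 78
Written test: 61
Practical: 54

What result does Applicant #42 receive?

Weighted total:
  Ethics module 92 × 0.05 = 4.6
  Skills demo 99 × 0.35 = 34.65
  Applied module 93 × 0.1 = 9.3
  Case study 89 × 0.28 = 24.92
  Oral exam 78 × 0.07 = 5.46
  Written test 61 × 0.05 = 3.05
  Practical 54 × 0.1 = 5.4
Sum = 87.38
87.38 is ≥ 65.5 and < 91 → Meets

Meets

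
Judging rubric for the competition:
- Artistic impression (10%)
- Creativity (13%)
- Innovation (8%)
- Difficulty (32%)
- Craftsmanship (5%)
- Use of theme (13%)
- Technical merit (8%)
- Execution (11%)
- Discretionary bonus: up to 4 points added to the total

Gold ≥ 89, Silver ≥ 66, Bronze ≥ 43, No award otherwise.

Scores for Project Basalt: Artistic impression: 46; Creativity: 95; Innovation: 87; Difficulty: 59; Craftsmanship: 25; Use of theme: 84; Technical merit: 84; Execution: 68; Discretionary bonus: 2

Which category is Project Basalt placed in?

Silver

Weighted total:
  Artistic impression 46 × 0.1 = 4.6
  Creativity 95 × 0.13 = 12.35
  Innovation 87 × 0.08 = 6.96
  Difficulty 59 × 0.32 = 18.88
  Craftsmanship 25 × 0.05 = 1.25
  Use of theme 84 × 0.13 = 10.92
  Technical merit 84 × 0.08 = 6.72
  Execution 68 × 0.11 = 7.48
Sum = 69.16
Discretionary bonus: 69.16 + 2 = 71.16
71.16 is ≥ 66 and < 89 → Silver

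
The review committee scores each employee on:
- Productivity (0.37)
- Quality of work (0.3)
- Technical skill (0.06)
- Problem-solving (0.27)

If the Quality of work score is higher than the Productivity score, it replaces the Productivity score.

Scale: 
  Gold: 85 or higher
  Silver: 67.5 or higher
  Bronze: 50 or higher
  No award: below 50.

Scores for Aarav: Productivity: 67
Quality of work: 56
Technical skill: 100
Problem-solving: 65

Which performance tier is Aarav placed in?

Quality of work (56) ≤ Productivity (67), so Productivity stays at 67.
Weighted total:
  Productivity 67 × 0.37 = 24.79
  Quality of work 56 × 0.3 = 16.8
  Technical skill 100 × 0.06 = 6
  Problem-solving 65 × 0.27 = 17.55
Sum = 65.14
65.14 is ≥ 50 and < 67.5 → Bronze

Bronze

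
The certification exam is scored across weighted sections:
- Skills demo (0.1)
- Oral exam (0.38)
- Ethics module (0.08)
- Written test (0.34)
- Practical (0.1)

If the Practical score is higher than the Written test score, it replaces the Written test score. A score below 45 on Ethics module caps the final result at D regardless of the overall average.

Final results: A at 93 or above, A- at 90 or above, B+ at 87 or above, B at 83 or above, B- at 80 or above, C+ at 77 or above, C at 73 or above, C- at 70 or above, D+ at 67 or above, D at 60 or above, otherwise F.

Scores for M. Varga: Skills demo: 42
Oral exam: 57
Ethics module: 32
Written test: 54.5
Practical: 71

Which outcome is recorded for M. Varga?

Practical (71) > Written test (54.5), so Written test counts as 71.
Ethics module score 32 < 45: minimum not met.
Weighted total:
  Skills demo 42 × 0.1 = 4.2
  Oral exam 57 × 0.38 = 21.66
  Ethics module 32 × 0.08 = 2.56
  Written test 71 × 0.34 = 24.14
  Practical 71 × 0.1 = 7.1
Sum = 59.66
59.66 would be F; cap at D applies → F.

F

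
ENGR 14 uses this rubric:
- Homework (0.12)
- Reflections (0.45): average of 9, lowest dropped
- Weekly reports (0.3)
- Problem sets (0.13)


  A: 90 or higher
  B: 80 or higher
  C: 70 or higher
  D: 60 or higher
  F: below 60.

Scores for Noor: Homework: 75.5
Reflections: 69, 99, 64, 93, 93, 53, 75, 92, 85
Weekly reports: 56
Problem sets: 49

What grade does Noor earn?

D

Reflections: drop 53 → average of remaining 8 = 670/8 = 83.75
Weighted total:
  Homework 75.5 × 0.12 = 9.06
  Reflections 83.75 × 0.45 = 37.6875
  Weekly reports 56 × 0.3 = 16.8
  Problem sets 49 × 0.13 = 6.37
Sum = 69.9175
69.9175 is ≥ 60 and < 70 → D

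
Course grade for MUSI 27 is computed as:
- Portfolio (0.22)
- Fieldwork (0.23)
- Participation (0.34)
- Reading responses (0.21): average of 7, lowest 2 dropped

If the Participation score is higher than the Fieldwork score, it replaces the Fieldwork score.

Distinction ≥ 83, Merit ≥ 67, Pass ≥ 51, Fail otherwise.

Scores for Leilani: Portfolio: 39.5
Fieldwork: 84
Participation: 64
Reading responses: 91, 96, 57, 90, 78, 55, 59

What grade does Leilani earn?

Reading responses: drop 55, 57 → average of remaining 5 = 414/5 = 82.8
Participation (64) ≤ Fieldwork (84), so Fieldwork stays at 84.
Weighted total:
  Portfolio 39.5 × 0.22 = 8.69
  Fieldwork 84 × 0.23 = 19.32
  Participation 64 × 0.34 = 21.76
  Reading responses 82.8 × 0.21 = 17.388
Sum = 67.158
67.158 is ≥ 67 and < 83 → Merit

Merit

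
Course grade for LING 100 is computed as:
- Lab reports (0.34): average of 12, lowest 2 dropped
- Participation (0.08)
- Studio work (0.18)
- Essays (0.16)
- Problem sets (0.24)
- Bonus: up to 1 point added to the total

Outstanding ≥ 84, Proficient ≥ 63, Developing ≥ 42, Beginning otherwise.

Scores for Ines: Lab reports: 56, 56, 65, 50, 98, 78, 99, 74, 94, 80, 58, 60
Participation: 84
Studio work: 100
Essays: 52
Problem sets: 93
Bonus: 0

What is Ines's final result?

Lab reports: drop 50, 56 → average of remaining 10 = 762/10 = 76.2
Weighted total:
  Lab reports 76.2 × 0.34 = 25.908
  Participation 84 × 0.08 = 6.72
  Studio work 100 × 0.18 = 18
  Essays 52 × 0.16 = 8.32
  Problem sets 93 × 0.24 = 22.32
Sum = 81.268
Bonus: 81.268 + 0 = 81.268
81.268 is ≥ 63 and < 84 → Proficient

Proficient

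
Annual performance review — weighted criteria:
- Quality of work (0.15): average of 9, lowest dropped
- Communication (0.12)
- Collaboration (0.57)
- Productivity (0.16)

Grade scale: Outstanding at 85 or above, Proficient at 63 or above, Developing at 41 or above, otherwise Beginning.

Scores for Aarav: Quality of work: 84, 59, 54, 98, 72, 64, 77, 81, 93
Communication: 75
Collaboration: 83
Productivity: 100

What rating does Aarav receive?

Proficient

Quality of work: drop 54 → average of remaining 8 = 628/8 = 78.5
Weighted total:
  Quality of work 78.5 × 0.15 = 11.775
  Communication 75 × 0.12 = 9
  Collaboration 83 × 0.57 = 47.31
  Productivity 100 × 0.16 = 16
Sum = 84.085
84.085 is ≥ 63 and < 85 → Proficient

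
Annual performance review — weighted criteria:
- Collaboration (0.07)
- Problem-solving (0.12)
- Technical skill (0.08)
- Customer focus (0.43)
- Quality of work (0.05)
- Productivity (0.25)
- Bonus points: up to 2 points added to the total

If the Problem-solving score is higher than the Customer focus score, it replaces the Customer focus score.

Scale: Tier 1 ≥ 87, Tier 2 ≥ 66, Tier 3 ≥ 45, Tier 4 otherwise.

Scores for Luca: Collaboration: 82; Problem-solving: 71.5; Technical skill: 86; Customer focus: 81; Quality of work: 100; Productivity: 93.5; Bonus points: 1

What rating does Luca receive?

Problem-solving (71.5) ≤ Customer focus (81), so Customer focus stays at 81.
Weighted total:
  Collaboration 82 × 0.07 = 5.74
  Problem-solving 71.5 × 0.12 = 8.58
  Technical skill 86 × 0.08 = 6.88
  Customer focus 81 × 0.43 = 34.83
  Quality of work 100 × 0.05 = 5
  Productivity 93.5 × 0.25 = 23.375
Sum = 84.405
Bonus points: 84.405 + 1 = 85.405
85.405 is ≥ 66 and < 87 → Tier 2

Tier 2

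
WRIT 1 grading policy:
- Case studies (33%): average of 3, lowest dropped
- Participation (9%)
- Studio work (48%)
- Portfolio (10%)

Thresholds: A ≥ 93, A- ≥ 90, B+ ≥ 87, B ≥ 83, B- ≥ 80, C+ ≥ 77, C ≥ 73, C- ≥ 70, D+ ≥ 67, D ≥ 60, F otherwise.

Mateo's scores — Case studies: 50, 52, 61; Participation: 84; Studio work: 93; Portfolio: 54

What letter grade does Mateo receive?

C

Case studies: drop 50 → average of remaining 2 = 113/2 = 56.5
Weighted total:
  Case studies 56.5 × 0.33 = 18.645
  Participation 84 × 0.09 = 7.56
  Studio work 93 × 0.48 = 44.64
  Portfolio 54 × 0.1 = 5.4
Sum = 76.245
76.245 is ≥ 73 and < 77 → C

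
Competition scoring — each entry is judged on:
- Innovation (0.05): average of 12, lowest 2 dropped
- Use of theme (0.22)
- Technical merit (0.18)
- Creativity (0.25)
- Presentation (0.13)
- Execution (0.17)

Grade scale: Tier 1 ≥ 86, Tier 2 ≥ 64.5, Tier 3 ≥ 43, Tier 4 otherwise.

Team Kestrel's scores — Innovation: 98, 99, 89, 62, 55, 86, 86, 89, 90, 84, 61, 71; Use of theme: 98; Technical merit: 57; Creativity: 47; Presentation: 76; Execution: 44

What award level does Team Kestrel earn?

Innovation: drop 55, 61 → average of remaining 10 = 854/10 = 85.4
Weighted total:
  Innovation 85.4 × 0.05 = 4.27
  Use of theme 98 × 0.22 = 21.56
  Technical merit 57 × 0.18 = 10.26
  Creativity 47 × 0.25 = 11.75
  Presentation 76 × 0.13 = 9.88
  Execution 44 × 0.17 = 7.48
Sum = 65.2
65.2 is ≥ 64.5 and < 86 → Tier 2

Tier 2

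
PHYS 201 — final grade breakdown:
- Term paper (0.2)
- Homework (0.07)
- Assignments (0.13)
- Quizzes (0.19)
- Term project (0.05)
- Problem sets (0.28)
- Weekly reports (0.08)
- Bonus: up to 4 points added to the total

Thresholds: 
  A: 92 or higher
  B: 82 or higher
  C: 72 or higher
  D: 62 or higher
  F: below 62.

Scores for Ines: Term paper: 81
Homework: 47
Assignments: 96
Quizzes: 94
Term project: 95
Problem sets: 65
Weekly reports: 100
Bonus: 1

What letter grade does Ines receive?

Weighted total:
  Term paper 81 × 0.2 = 16.2
  Homework 47 × 0.07 = 3.29
  Assignments 96 × 0.13 = 12.48
  Quizzes 94 × 0.19 = 17.86
  Term project 95 × 0.05 = 4.75
  Problem sets 65 × 0.28 = 18.2
  Weekly reports 100 × 0.08 = 8
Sum = 80.78
Bonus: 80.78 + 1 = 81.78
81.78 is ≥ 72 and < 82 → C

C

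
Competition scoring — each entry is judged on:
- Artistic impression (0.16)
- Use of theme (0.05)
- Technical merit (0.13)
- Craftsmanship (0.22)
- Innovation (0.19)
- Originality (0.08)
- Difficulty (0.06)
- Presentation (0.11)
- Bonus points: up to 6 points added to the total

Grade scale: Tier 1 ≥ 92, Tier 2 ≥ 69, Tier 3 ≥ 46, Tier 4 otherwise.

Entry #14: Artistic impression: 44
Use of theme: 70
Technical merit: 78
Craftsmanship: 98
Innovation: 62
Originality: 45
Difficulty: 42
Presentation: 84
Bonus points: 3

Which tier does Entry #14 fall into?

Weighted total:
  Artistic impression 44 × 0.16 = 7.04
  Use of theme 70 × 0.05 = 3.5
  Technical merit 78 × 0.13 = 10.14
  Craftsmanship 98 × 0.22 = 21.56
  Innovation 62 × 0.19 = 11.78
  Originality 45 × 0.08 = 3.6
  Difficulty 42 × 0.06 = 2.52
  Presentation 84 × 0.11 = 9.24
Sum = 69.38
Bonus points: 69.38 + 3 = 72.38
72.38 is ≥ 69 and < 92 → Tier 2

Tier 2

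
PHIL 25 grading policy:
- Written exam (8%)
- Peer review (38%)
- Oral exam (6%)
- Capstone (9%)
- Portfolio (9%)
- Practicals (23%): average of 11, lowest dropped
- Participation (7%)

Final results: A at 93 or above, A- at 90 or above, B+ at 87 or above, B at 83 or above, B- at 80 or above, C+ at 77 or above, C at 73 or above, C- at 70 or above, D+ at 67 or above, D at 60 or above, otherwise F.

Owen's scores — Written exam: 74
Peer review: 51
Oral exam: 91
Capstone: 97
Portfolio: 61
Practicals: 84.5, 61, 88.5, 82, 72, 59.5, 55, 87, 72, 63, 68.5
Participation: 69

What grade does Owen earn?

D

Practicals: drop 55 → average of remaining 10 = 738/10 = 73.8
Weighted total:
  Written exam 74 × 0.08 = 5.92
  Peer review 51 × 0.38 = 19.38
  Oral exam 91 × 0.06 = 5.46
  Capstone 97 × 0.09 = 8.73
  Portfolio 61 × 0.09 = 5.49
  Practicals 73.8 × 0.23 = 16.974
  Participation 69 × 0.07 = 4.83
Sum = 66.784
66.784 is ≥ 60 and < 67 → D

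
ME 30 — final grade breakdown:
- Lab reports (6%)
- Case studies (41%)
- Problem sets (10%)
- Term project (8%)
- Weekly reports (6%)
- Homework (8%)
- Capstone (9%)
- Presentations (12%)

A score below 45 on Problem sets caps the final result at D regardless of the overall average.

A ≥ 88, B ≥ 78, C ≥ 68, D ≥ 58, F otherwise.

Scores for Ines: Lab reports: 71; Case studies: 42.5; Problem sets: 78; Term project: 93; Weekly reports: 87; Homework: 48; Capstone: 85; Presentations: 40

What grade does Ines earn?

D

Problem sets score 78 ≥ 45: minimum met.
Weighted total:
  Lab reports 71 × 0.06 = 4.26
  Case studies 42.5 × 0.41 = 17.425
  Problem sets 78 × 0.1 = 7.8
  Term project 93 × 0.08 = 7.44
  Weekly reports 87 × 0.06 = 5.22
  Homework 48 × 0.08 = 3.84
  Capstone 85 × 0.09 = 7.65
  Presentations 40 × 0.12 = 4.8
Sum = 58.435
58.435 is ≥ 58 and < 68 → D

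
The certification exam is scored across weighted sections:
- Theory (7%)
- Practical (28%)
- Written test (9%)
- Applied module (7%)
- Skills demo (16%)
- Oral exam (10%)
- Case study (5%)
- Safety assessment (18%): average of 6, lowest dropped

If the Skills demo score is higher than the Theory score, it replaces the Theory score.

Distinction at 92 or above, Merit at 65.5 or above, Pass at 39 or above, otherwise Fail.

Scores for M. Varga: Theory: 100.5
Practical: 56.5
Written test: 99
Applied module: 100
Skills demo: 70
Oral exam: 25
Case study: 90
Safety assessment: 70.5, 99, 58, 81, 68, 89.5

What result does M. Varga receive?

Safety assessment: drop 58 → average of remaining 5 = 408/5 = 81.6
Skills demo (70) ≤ Theory (100.5), so Theory stays at 100.5.
Weighted total:
  Theory 100.5 × 0.07 = 7.035
  Practical 56.5 × 0.28 = 15.82
  Written test 99 × 0.09 = 8.91
  Applied module 100 × 0.07 = 7
  Skills demo 70 × 0.16 = 11.2
  Oral exam 25 × 0.1 = 2.5
  Case study 90 × 0.05 = 4.5
  Safety assessment 81.6 × 0.18 = 14.688
Sum = 71.653
71.653 is ≥ 65.5 and < 92 → Merit

Merit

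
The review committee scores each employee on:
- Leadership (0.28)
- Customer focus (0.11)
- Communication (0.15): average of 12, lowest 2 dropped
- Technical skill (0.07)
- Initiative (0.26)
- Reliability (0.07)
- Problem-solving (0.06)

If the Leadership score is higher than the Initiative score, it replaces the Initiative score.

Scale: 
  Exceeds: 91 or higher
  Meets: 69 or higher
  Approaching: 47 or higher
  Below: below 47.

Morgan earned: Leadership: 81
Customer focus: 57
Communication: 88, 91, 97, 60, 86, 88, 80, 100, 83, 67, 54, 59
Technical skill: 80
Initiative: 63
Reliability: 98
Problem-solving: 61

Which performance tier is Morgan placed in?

Communication: drop 54, 59 → average of remaining 10 = 840/10 = 84
Leadership (81) > Initiative (63), so Initiative counts as 81.
Weighted total:
  Leadership 81 × 0.28 = 22.68
  Customer focus 57 × 0.11 = 6.27
  Communication 84 × 0.15 = 12.6
  Technical skill 80 × 0.07 = 5.6
  Initiative 81 × 0.26 = 21.06
  Reliability 98 × 0.07 = 6.86
  Problem-solving 61 × 0.06 = 3.66
Sum = 78.73
78.73 is ≥ 69 and < 91 → Meets

Meets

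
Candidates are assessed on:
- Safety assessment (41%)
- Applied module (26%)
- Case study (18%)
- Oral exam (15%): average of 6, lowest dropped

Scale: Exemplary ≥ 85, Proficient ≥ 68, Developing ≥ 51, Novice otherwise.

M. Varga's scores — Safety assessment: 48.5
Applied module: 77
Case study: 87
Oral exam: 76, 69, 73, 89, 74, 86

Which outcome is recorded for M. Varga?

Developing

Oral exam: drop 69 → average of remaining 5 = 398/5 = 79.6
Weighted total:
  Safety assessment 48.5 × 0.41 = 19.885
  Applied module 77 × 0.26 = 20.02
  Case study 87 × 0.18 = 15.66
  Oral exam 79.6 × 0.15 = 11.94
Sum = 67.505
67.505 is ≥ 51 and < 68 → Developing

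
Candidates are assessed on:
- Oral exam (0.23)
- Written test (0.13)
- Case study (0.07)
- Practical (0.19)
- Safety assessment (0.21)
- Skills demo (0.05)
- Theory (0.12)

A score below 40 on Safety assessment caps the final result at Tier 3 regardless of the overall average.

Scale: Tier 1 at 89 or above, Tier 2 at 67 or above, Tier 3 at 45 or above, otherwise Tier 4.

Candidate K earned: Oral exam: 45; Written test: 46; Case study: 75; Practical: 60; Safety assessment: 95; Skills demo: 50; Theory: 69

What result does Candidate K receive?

Safety assessment score 95 ≥ 40: minimum met.
Weighted total:
  Oral exam 45 × 0.23 = 10.35
  Written test 46 × 0.13 = 5.98
  Case study 75 × 0.07 = 5.25
  Practical 60 × 0.19 = 11.4
  Safety assessment 95 × 0.21 = 19.95
  Skills demo 50 × 0.05 = 2.5
  Theory 69 × 0.12 = 8.28
Sum = 63.71
63.71 is ≥ 45 and < 67 → Tier 3

Tier 3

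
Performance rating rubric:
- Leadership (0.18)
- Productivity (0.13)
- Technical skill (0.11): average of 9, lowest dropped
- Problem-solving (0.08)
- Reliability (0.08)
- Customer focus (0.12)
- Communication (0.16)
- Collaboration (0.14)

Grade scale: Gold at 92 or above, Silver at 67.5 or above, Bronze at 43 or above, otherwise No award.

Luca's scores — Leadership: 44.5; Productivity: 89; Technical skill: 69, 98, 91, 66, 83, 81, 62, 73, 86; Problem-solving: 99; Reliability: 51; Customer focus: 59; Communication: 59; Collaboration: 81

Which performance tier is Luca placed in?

Technical skill: drop 62 → average of remaining 8 = 647/8 = 80.875
Weighted total:
  Leadership 44.5 × 0.18 = 8.01
  Productivity 89 × 0.13 = 11.57
  Technical skill 80.875 × 0.11 = 8.89625
  Problem-solving 99 × 0.08 = 7.92
  Reliability 51 × 0.08 = 4.08
  Customer focus 59 × 0.12 = 7.08
  Communication 59 × 0.16 = 9.44
  Collaboration 81 × 0.14 = 11.34
Sum = 68.33625
68.33625 is ≥ 67.5 and < 92 → Silver

Silver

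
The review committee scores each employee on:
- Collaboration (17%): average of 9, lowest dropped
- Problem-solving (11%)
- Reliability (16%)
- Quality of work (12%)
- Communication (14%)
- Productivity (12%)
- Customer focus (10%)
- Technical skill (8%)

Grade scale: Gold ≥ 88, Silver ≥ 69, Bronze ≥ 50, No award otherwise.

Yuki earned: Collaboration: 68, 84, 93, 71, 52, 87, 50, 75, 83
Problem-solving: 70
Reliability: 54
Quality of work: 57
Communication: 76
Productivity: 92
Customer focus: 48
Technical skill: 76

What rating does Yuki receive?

Collaboration: drop 50 → average of remaining 8 = 613/8 = 76.625
Weighted total:
  Collaboration 76.625 × 0.17 = 13.02625
  Problem-solving 70 × 0.11 = 7.7
  Reliability 54 × 0.16 = 8.64
  Quality of work 57 × 0.12 = 6.84
  Communication 76 × 0.14 = 10.64
  Productivity 92 × 0.12 = 11.04
  Customer focus 48 × 0.1 = 4.8
  Technical skill 76 × 0.08 = 6.08
Sum = 68.76625
68.76625 is ≥ 50 and < 69 → Bronze

Bronze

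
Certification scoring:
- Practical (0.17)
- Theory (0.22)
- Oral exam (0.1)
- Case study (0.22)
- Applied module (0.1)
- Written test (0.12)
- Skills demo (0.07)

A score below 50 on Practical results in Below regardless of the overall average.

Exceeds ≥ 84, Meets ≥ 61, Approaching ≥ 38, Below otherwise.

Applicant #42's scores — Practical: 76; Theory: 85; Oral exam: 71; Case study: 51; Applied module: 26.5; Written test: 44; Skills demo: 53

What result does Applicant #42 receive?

Meets

Practical score 76 ≥ 50: minimum met.
Weighted total:
  Practical 76 × 0.17 = 12.92
  Theory 85 × 0.22 = 18.7
  Oral exam 71 × 0.1 = 7.1
  Case study 51 × 0.22 = 11.22
  Applied module 26.5 × 0.1 = 2.65
  Written test 44 × 0.12 = 5.28
  Skills demo 53 × 0.07 = 3.71
Sum = 61.58
61.58 is ≥ 61 and < 84 → Meets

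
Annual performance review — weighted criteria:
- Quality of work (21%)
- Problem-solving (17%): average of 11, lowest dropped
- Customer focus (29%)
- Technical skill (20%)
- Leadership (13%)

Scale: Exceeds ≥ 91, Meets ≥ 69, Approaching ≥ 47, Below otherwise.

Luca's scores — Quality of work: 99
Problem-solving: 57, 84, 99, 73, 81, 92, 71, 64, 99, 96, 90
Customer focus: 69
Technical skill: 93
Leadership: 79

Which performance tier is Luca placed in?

Meets

Problem-solving: drop 57 → average of remaining 10 = 849/10 = 84.9
Weighted total:
  Quality of work 99 × 0.21 = 20.79
  Problem-solving 84.9 × 0.17 = 14.433
  Customer focus 69 × 0.29 = 20.01
  Technical skill 93 × 0.2 = 18.6
  Leadership 79 × 0.13 = 10.27
Sum = 84.103
84.103 is ≥ 69 and < 91 → Meets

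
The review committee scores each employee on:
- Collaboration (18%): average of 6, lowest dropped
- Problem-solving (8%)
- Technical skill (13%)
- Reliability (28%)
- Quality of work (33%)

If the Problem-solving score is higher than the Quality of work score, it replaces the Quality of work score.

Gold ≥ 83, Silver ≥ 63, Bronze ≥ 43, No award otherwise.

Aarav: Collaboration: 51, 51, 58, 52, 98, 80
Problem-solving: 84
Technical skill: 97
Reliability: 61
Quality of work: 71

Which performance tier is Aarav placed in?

Collaboration: drop 51 → average of remaining 5 = 339/5 = 67.8
Problem-solving (84) > Quality of work (71), so Quality of work counts as 84.
Weighted total:
  Collaboration 67.8 × 0.18 = 12.204
  Problem-solving 84 × 0.08 = 6.72
  Technical skill 97 × 0.13 = 12.61
  Reliability 61 × 0.28 = 17.08
  Quality of work 84 × 0.33 = 27.72
Sum = 76.334
76.334 is ≥ 63 and < 83 → Silver

Silver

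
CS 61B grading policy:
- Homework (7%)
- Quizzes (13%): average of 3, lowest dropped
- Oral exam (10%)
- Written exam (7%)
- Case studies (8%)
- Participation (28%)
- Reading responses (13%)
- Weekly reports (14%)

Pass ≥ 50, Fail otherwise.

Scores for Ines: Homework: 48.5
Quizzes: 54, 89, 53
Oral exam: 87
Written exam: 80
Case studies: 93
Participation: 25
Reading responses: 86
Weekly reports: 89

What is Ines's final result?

Quizzes: drop 53 → average of remaining 2 = 143/2 = 71.5
Weighted total:
  Homework 48.5 × 0.07 = 3.395
  Quizzes 71.5 × 0.13 = 9.295
  Oral exam 87 × 0.1 = 8.7
  Written exam 80 × 0.07 = 5.6
  Case studies 93 × 0.08 = 7.44
  Participation 25 × 0.28 = 7
  Reading responses 86 × 0.13 = 11.18
  Weekly reports 89 × 0.14 = 12.46
Sum = 65.07
65.07 ≥ 50 → Pass

Pass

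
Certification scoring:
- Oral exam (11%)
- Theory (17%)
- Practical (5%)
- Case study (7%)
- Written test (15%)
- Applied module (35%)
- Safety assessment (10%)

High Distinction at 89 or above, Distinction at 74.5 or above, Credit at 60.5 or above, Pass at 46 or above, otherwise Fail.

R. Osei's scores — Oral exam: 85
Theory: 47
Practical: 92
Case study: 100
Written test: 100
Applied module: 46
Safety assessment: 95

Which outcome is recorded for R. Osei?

Credit

Weighted total:
  Oral exam 85 × 0.11 = 9.35
  Theory 47 × 0.17 = 7.99
  Practical 92 × 0.05 = 4.6
  Case study 100 × 0.07 = 7
  Written test 100 × 0.15 = 15
  Applied module 46 × 0.35 = 16.1
  Safety assessment 95 × 0.1 = 9.5
Sum = 69.54
69.54 is ≥ 60.5 and < 74.5 → Credit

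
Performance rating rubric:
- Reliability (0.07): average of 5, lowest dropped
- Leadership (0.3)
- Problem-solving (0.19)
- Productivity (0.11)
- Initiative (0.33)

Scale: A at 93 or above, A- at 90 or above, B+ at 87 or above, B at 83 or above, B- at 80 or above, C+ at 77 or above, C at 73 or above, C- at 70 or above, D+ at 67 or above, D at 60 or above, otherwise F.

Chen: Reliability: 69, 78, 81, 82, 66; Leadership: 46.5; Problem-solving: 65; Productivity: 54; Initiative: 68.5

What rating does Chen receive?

D

Reliability: drop 66 → average of remaining 4 = 310/4 = 77.5
Weighted total:
  Reliability 77.5 × 0.07 = 5.425
  Leadership 46.5 × 0.3 = 13.95
  Problem-solving 65 × 0.19 = 12.35
  Productivity 54 × 0.11 = 5.94
  Initiative 68.5 × 0.33 = 22.605
Sum = 60.27
60.27 is ≥ 60 and < 67 → D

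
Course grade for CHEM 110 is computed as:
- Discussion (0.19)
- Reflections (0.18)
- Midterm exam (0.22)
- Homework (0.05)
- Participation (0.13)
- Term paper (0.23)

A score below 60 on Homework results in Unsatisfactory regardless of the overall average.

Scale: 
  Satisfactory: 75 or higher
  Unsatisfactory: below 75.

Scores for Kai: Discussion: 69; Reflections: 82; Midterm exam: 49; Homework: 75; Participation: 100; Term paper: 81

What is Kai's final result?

Homework score 75 ≥ 60: minimum met.
Weighted total:
  Discussion 69 × 0.19 = 13.11
  Reflections 82 × 0.18 = 14.76
  Midterm exam 49 × 0.22 = 10.78
  Homework 75 × 0.05 = 3.75
  Participation 100 × 0.13 = 13
  Term paper 81 × 0.23 = 18.63
Sum = 74.03
74.03 < 75 → Unsatisfactory

Unsatisfactory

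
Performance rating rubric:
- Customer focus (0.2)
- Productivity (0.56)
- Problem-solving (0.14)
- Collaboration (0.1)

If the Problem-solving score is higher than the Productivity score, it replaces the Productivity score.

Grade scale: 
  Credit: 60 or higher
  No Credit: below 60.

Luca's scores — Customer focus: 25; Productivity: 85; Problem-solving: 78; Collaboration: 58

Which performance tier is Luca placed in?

Credit

Problem-solving (78) ≤ Productivity (85), so Productivity stays at 85.
Weighted total:
  Customer focus 25 × 0.2 = 5
  Productivity 85 × 0.56 = 47.6
  Problem-solving 78 × 0.14 = 10.92
  Collaboration 58 × 0.1 = 5.8
Sum = 69.32
69.32 ≥ 60 → Credit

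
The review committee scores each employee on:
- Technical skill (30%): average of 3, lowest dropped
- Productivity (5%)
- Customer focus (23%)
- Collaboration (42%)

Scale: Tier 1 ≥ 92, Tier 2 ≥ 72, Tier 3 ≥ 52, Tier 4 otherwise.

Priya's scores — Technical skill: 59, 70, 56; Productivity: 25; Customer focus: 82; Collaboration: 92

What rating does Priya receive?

Technical skill: drop 56 → average of remaining 2 = 129/2 = 64.5
Weighted total:
  Technical skill 64.5 × 0.3 = 19.35
  Productivity 25 × 0.05 = 1.25
  Customer focus 82 × 0.23 = 18.86
  Collaboration 92 × 0.42 = 38.64
Sum = 78.1
78.1 is ≥ 72 and < 92 → Tier 2

Tier 2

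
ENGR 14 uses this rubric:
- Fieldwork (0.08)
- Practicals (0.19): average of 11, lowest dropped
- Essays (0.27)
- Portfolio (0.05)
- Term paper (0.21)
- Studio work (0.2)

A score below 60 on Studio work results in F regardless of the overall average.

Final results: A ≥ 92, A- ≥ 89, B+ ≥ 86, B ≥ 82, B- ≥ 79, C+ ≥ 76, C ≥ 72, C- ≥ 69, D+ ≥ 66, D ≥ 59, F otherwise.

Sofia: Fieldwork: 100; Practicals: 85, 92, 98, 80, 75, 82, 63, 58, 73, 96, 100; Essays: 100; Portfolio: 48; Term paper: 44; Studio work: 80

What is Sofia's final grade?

Practicals: drop 58 → average of remaining 10 = 844/10 = 84.4
Studio work score 80 ≥ 60: minimum met.
Weighted total:
  Fieldwork 100 × 0.08 = 8
  Practicals 84.4 × 0.19 = 16.036
  Essays 100 × 0.27 = 27
  Portfolio 48 × 0.05 = 2.4
  Term paper 44 × 0.21 = 9.24
  Studio work 80 × 0.2 = 16
Sum = 78.676
78.676 is ≥ 76 and < 79 → C+

C+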